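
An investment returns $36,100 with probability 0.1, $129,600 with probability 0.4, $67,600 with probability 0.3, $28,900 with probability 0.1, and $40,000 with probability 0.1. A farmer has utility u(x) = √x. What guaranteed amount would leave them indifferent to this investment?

E[u] = 0.1·√36100 + 0.4·√129600 + 0.3·√67600 + 0.1·√28900 + 0.1·√40000 = 0.1·190 + 0.4·360 + 0.3·260 + 0.1·170 + 0.1·200 = 278
CE = (278)² = 77284

$77,284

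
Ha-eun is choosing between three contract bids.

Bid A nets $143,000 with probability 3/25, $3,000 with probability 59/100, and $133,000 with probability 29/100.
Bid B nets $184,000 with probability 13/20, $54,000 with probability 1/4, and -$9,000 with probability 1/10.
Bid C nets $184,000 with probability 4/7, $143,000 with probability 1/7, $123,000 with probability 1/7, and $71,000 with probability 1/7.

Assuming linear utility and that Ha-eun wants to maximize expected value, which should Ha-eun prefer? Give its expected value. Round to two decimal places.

Bid A = 3/25 × 143000 + 59/100 × 3000 + 29/100 × 133000 = 17160 + 1770 + 38570 = 57500
Bid B = 13/20 × 184000 + 1/4 × 54000 + 1/10 × (-9000) = 119600 + 13500 − 900 = 132200
Bid C = 4/7 × 184000 + 1/7 × 143000 + 1/7 × 123000 + 1/7 × 71000 = 105142.8571 + 20428.5714 + 17571.4286 + 10142.8571 = 153285.7143

Bid C ($153,285.71)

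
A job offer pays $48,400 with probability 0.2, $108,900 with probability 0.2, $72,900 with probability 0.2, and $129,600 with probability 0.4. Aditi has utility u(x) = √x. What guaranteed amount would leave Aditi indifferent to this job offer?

E[u] = 0.2·√48400 + 0.2·√108900 + 0.2·√72900 + 0.4·√129600 = 0.2·220 + 0.2·330 + 0.2·270 + 0.4·360 = 308
CE = (308)² = 94864

$94,864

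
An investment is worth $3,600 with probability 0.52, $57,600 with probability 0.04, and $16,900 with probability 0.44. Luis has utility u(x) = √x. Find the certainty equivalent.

$9,604

E[u] = 0.52·√3600 + 0.04·√57600 + 0.44·√16900 = 0.52·60 + 0.04·240 + 0.44·130 = 98
CE = (98)² = 9604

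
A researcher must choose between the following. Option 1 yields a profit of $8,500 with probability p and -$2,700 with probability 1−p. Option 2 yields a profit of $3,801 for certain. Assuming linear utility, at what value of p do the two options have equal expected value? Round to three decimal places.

p·8500 + (1−p)·(-2700) = 3801
11200p − 2700 = 3801
p = (3801 + 2700) / 11200

p = 0.580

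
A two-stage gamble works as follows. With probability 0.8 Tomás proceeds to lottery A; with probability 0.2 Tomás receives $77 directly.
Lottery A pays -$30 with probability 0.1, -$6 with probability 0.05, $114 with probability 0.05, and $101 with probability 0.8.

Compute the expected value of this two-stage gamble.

$81.96

EV(A) = 0.1 × (-30) + 0.05 × (-6) + 0.05 × 114 + 0.8 × 101 = -3 − 0.3 + 5.7 + 80.8 = 83.2
Branch B: 77 (certain)
Overall = 0.8 × 83.2 + 0.2 × 77 = 66.56 + 15.4 = 81.96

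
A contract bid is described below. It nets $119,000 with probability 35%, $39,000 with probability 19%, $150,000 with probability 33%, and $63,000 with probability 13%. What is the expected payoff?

EV = 0.35 × 119000 + 0.19 × 39000 + 0.33 × 150000 + 0.13 × 63000 = 41650 + 7410 + 49500 + 8190 = 106750

$106,750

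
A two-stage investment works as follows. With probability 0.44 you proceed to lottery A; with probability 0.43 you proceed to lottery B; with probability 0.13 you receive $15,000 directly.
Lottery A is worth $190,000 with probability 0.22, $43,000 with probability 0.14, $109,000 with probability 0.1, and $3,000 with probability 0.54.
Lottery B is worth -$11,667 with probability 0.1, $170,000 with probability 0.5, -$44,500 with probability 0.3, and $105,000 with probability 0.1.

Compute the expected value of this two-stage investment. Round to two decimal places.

$63,322.42

EV(A) = 0.22 × 190000 + 0.14 × 43000 + 0.1 × 109000 + 0.54 × 3000 = 41800 + 6020 + 10900 + 1620 = 60340
EV(B) = 0.1 × (-11667) + 0.5 × 170000 + 0.3 × (-44500) + 0.1 × 105000 = -1166.7 + 85000 − 13350 + 10500 = 80983.3
Branch C: 15000 (certain)
Overall = 0.44 × 60340 + 0.43 × 80983.3 + 0.13 × 15000 = 26549.6 + 34822.819 + 1950 = 63322.419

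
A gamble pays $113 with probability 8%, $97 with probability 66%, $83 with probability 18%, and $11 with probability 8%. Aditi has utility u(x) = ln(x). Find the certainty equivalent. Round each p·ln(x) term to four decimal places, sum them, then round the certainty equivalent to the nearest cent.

$80.21

E[u] = 0.08·ln(113) + 0.66·ln(97) + 0.18·ln(83) + 0.08·ln(11) = 0.3782 + 3.0193 + 0.7954 + 0.1918 = 4.3847
CE = e^4.3847 ≈ 80.21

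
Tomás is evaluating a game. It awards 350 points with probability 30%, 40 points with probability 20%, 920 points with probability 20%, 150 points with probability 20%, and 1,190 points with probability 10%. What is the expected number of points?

EV = 0.3 × 350 + 0.2 × 40 + 0.2 × 920 + 0.2 × 150 + 0.1 × 1190 = 105 + 8 + 184 + 30 + 119 = 446

446 points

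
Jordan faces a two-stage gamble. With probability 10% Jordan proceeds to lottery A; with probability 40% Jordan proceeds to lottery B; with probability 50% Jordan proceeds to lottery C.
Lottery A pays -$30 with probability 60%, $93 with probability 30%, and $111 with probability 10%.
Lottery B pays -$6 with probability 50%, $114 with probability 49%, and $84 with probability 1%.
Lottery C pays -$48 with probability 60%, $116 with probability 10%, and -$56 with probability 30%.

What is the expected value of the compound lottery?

EV(A) = 0.6 × (-30) + 0.3 × 93 + 0.1 × 111 = -18 + 27.9 + 11.1 = 21
EV(B) = 0.5 × (-6) + 0.49 × 114 + 0.01 × 84 = -3 + 55.86 + 0.84 = 53.7
EV(C) = 0.6 × (-48) + 0.1 × 116 + 0.3 × (-56) = -28.8 + 11.6 − 16.8 = -34
Overall = 0.1 × 21 + 0.4 × 53.7 + 0.5 × (-34) = 2.1 + 21.48 − 17 = 6.58

$6.58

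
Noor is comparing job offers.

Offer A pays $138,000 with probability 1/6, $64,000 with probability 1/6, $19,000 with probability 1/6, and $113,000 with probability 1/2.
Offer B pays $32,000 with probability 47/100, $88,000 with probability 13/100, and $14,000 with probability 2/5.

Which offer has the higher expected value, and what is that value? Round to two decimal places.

Offer A ($93,333.33)

Offer A = 1/6 × 138000 + 1/6 × 64000 + 1/6 × 19000 + 1/2 × 113000 = 23000 + 10666.6667 + 3166.6667 + 56500 = 93333.3333
Offer B = 47/100 × 32000 + 13/100 × 88000 + 2/5 × 14000 = 15040 + 11440 + 5600 = 32080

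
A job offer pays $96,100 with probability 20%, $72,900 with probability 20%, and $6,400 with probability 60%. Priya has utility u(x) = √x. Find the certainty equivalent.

E[u] = 0.2·√96100 + 0.2·√72900 + 0.6·√6400 = 0.2·310 + 0.2·270 + 0.6·80 = 164
CE = (164)² = 26896

$26,896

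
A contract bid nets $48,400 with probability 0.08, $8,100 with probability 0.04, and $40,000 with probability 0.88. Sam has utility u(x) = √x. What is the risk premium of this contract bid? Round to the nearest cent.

E[u] = 0.08·√48400 + 0.04·√8100 + 0.88·√40000 = 0.08·220 + 0.04·90 + 0.88·200 = 197.2
CE = (197.2)² = 38887.84
Risk premium = EV − CE = 39396 − 38887.84 = 508.16

$508.16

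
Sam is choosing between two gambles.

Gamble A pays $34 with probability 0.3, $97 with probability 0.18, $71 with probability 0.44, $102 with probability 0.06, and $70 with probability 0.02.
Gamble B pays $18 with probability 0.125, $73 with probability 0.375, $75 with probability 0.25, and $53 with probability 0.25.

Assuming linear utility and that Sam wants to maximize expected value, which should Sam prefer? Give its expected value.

Gamble A = 0.3 × 34 + 0.18 × 97 + 0.44 × 71 + 0.06 × 102 + 0.02 × 70 = 10.2 + 17.46 + 31.24 + 6.12 + 1.4 = 66.42
Gamble B = 0.125 × 18 + 0.375 × 73 + 0.25 × 75 + 0.25 × 53 = 2.25 + 27.375 + 18.75 + 13.25 = 61.625

Gamble A ($66.42)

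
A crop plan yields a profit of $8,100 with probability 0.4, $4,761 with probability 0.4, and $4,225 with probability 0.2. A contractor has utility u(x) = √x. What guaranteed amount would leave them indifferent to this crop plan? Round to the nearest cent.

E[u] = 0.4·√8100 + 0.4·√4761 + 0.2·√4225 = 0.4·90 + 0.4·69 + 0.2·65 = 76.6
CE = (76.6)² = 5867.56

$5,867.56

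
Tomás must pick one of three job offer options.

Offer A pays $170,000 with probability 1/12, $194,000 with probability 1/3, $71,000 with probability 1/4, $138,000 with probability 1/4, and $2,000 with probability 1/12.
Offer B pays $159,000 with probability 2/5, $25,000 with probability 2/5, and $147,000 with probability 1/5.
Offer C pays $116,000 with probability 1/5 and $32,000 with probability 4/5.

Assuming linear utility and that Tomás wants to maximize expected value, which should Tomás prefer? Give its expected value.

Offer A = 1/12 × 170000 + 1/3 × 194000 + 1/4 × 71000 + 1/4 × 138000 + 1/12 × 2000 = 14166.6667 + 64666.6667 + 17750 + 34500 + 166.6667 = 131250
Offer B = 2/5 × 159000 + 2/5 × 25000 + 1/5 × 147000 = 63600 + 10000 + 29400 = 103000
Offer C = 1/5 × 116000 + 4/5 × 32000 = 23200 + 25600 = 48800

Offer A ($131,250)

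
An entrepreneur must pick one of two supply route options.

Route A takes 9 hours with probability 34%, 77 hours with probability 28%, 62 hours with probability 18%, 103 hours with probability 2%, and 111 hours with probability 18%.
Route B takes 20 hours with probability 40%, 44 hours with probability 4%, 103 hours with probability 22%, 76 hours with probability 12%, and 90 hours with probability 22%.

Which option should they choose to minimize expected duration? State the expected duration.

Route A = 0.34 × 9 + 0.28 × 77 + 0.18 × 62 + 0.02 × 103 + 0.18 × 111 = 3.06 + 21.56 + 11.16 + 2.06 + 19.98 = 57.82
Route B = 0.4 × 20 + 0.04 × 44 + 0.22 × 103 + 0.12 × 76 + 0.22 × 90 = 8 + 1.76 + 22.66 + 9.12 + 19.8 = 61.34

Route A (57.82 hours)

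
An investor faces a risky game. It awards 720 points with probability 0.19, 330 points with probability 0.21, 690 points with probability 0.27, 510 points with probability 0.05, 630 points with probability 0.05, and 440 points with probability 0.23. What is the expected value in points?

550.6 points

EV = 0.19 × 720 + 0.21 × 330 + 0.27 × 690 + 0.05 × 510 + 0.05 × 630 + 0.23 × 440 = 136.8 + 69.3 + 186.3 + 25.5 + 31.5 + 101.2 = 550.6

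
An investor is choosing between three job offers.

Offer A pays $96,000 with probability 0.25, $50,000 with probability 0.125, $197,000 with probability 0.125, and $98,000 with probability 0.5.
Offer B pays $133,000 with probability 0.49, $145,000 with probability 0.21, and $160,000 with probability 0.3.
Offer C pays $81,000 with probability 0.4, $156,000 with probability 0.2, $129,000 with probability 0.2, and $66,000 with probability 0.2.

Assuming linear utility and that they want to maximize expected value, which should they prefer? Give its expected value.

Offer A = 0.25 × 96000 + 0.125 × 50000 + 0.125 × 197000 + 0.5 × 98000 = 24000 + 6250 + 24625 + 49000 = 103875
Offer B = 0.49 × 133000 + 0.21 × 145000 + 0.3 × 160000 = 65170 + 30450 + 48000 = 143620
Offer C = 0.4 × 81000 + 0.2 × 156000 + 0.2 × 129000 + 0.2 × 66000 = 32400 + 31200 + 25800 + 13200 = 102600

Offer B ($143,620)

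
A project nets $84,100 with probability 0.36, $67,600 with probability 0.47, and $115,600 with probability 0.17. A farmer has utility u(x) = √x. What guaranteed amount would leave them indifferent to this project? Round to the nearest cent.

$80,883.36

E[u] = 0.36·√84100 + 0.47·√67600 + 0.17·√115600 = 0.36·290 + 0.47·260 + 0.17·340 = 284.4
CE = (284.4)² = 80883.36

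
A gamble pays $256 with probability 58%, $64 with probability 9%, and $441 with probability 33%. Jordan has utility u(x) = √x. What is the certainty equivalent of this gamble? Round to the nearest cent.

$286.62

E[u] = 0.58·√256 + 0.09·√64 + 0.33·√441 = 0.58·16 + 0.09·8 + 0.33·21 = 16.93
CE = (16.93)² = 286.6249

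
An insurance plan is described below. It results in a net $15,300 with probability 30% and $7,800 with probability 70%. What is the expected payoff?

EV = 0.3 × 15300 + 0.7 × 7800 = 4590 + 5460 = 10050

$10,050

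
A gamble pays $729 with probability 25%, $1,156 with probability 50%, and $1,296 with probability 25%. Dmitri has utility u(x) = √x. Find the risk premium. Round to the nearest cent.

$11.69

E[u] = 0.25·√729 + 0.5·√1156 + 0.25·√1296 = 0.25·27 + 0.5·34 + 0.25·36 = 32.75
CE = (32.75)² = 1072.5625
Risk premium = EV − CE = 1084.25 − 1072.5625 = 11.6875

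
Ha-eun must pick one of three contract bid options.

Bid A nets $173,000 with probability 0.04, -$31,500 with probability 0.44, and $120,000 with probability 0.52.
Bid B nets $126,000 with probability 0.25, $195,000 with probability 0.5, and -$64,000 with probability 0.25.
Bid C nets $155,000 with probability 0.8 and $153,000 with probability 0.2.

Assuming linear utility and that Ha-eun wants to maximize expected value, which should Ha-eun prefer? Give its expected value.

Bid C ($154,600)

Bid A = 0.04 × 173000 + 0.44 × (-31500) + 0.52 × 120000 = 6920 − 13860 + 62400 = 55460
Bid B = 0.25 × 126000 + 0.5 × 195000 + 0.25 × (-64000) = 31500 + 97500 − 16000 = 113000
Bid C = 0.8 × 155000 + 0.2 × 153000 = 124000 + 30600 = 154600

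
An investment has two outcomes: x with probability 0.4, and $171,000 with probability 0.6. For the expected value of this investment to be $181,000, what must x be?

0.4·x + 0.6·171000 = 181000
0.4·x = 181000 − 102600 = 78400
x = 78400 / 0.4 = 196000

x = $196,000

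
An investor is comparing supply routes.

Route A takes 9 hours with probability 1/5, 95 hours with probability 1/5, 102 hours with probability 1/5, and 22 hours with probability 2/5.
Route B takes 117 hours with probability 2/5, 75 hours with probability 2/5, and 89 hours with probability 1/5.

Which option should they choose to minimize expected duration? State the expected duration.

Route A = 1/5 × 9 + 1/5 × 95 + 1/5 × 102 + 2/5 × 22 = 1.8 + 19 + 20.4 + 8.8 = 50
Route B = 2/5 × 117 + 2/5 × 75 + 1/5 × 89 = 46.8 + 30 + 17.8 = 94.6

Route A (50 hours)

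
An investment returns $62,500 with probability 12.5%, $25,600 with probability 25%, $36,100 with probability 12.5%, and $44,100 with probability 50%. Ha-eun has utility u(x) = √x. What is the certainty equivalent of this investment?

$40,000

E[u] = 0.125·√62500 + 0.25·√25600 + 0.125·√36100 + 0.5·√44100 = 0.125·250 + 0.25·160 + 0.125·190 + 0.5·210 = 200
CE = (200)² = 40000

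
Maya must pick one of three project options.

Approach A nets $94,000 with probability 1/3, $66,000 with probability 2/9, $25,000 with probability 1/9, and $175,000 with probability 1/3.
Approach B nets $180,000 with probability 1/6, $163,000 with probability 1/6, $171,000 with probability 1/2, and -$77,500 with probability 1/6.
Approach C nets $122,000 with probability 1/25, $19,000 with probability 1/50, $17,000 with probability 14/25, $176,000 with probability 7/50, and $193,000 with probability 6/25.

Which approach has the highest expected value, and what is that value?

Approach B ($129,750)

Approach A = 1/3 × 94000 + 2/9 × 66000 + 1/9 × 25000 + 1/3 × 175000 = 31333.3333 + 14666.6667 + 2777.7778 + 58333.3333 = 107111.1111
Approach B = 1/6 × 180000 + 1/6 × 163000 + 1/2 × 171000 + 1/6 × (-77500) = 30000 + 27166.6667 + 85500 − 12916.6667 = 129750
Approach C = 1/25 × 122000 + 1/50 × 19000 + 14/25 × 17000 + 7/50 × 176000 + 6/25 × 193000 = 4880 + 380 + 9520 + 24640 + 46320 = 85740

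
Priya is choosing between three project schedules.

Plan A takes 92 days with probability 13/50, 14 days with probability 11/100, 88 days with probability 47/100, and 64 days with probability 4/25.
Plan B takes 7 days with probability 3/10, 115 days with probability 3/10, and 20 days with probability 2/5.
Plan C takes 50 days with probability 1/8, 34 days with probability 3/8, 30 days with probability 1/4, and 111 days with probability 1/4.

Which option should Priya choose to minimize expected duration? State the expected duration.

Plan B (44.6 days)

Plan A = 13/50 × 92 + 11/100 × 14 + 47/100 × 88 + 4/25 × 64 = 23.92 + 1.54 + 41.36 + 10.24 = 77.06
Plan B = 3/10 × 7 + 3/10 × 115 + 2/5 × 20 = 2.1 + 34.5 + 8 = 44.6
Plan C = 1/8 × 50 + 3/8 × 34 + 1/4 × 30 + 1/4 × 111 = 6.25 + 12.75 + 7.5 + 27.75 = 54.25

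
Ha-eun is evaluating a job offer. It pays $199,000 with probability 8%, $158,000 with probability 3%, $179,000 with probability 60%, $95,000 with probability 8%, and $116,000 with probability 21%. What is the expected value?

EV = 0.08 × 199000 + 0.03 × 158000 + 0.6 × 179000 + 0.08 × 95000 + 0.21 × 116000 = 15920 + 4740 + 107400 + 7600 + 24360 = 160020

$160,020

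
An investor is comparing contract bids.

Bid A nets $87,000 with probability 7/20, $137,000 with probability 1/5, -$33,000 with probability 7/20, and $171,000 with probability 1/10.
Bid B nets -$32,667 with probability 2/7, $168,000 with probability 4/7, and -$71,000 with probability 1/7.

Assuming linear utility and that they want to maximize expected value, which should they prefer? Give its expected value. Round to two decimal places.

Bid B ($76,523.71)

Bid A = 7/20 × 87000 + 1/5 × 137000 + 7/20 × (-33000) + 1/10 × 171000 = 30450 + 27400 − 11550 + 17100 = 63400
Bid B = 2/7 × (-32667) + 4/7 × 168000 + 1/7 × (-71000) = -9333.4286 + 96000 − 10142.8571 = 76523.7143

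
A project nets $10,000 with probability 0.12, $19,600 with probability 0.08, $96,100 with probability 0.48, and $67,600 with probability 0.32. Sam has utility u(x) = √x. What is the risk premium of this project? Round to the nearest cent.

E[u] = 0.12·√10000 + 0.08·√19600 + 0.48·√96100 + 0.32·√67600 = 0.12·100 + 0.08·140 + 0.48·310 + 0.32·260 = 255.2
CE = (255.2)² = 65127.04
Risk premium = EV − CE = 70528 − 65127.04 = 5400.96

$5,400.96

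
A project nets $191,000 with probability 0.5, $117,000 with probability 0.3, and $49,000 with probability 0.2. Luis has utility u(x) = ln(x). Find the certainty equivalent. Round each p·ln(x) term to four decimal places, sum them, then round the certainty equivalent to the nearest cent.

$125,605.33

E[u] = 0.5·ln(191000) + 0.3·ln(117000) + 0.2·ln(49000) = 6.0800 + 3.5010 + 2.1599 = 11.7409
CE = e^11.7409 ≈ 125605.33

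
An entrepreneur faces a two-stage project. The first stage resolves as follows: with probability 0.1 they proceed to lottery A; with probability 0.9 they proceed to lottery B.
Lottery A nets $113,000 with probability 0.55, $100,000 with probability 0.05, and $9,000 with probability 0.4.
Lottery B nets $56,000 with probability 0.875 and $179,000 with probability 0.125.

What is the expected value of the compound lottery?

$71,312.50

EV(A) = 0.55 × 113000 + 0.05 × 100000 + 0.4 × 9000 = 62150 + 5000 + 3600 = 70750
EV(B) = 0.875 × 56000 + 0.125 × 179000 = 49000 + 22375 = 71375
Overall = 0.1 × 70750 + 0.9 × 71375 = 7075 + 64237.5 = 71312.5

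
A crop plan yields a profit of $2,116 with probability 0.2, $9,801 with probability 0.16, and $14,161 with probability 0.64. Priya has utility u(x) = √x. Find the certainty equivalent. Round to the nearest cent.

E[u] = 0.2·√2116 + 0.16·√9801 + 0.64·√14161 = 0.2·46 + 0.16·99 + 0.64·119 = 101.2
CE = (101.2)² = 10241.44

$10,241.44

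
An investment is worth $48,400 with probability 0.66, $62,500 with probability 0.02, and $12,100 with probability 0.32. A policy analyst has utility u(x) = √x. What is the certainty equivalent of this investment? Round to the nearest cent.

$34,373.16

E[u] = 0.66·√48400 + 0.02·√62500 + 0.32·√12100 = 0.66·220 + 0.02·250 + 0.32·110 = 185.4
CE = (185.4)² = 34373.16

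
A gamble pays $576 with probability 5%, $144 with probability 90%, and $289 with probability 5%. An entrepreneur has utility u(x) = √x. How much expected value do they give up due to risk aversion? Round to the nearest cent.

$7.73

E[u] = 0.05·√576 + 0.9·√144 + 0.05·√289 = 0.05·24 + 0.9·12 + 0.05·17 = 12.85
CE = (12.85)² = 165.1225
Risk premium = EV − CE = 172.85 − 165.1225 = 7.7275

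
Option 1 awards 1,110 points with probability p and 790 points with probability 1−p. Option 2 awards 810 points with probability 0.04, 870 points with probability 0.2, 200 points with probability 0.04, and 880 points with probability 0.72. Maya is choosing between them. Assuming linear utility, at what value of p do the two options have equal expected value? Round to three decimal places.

p = 0.181

EV(Option 2) = 0.04 × 810 + 0.2 × 870 + 0.04 × 200 + 0.72 × 880 = 32.4 + 174 + 8 + 633.6 = 848
p·1110 + (1−p)·790 = 848
320p + 790 = 848
p = (848 − 790) / 320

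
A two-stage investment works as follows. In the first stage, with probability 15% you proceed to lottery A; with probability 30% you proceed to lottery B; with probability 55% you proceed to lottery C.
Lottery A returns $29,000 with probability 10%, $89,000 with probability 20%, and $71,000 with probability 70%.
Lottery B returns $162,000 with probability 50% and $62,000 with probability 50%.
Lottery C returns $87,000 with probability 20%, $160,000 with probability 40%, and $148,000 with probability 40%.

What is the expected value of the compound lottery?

$121,490

EV(A) = 0.1 × 29000 + 0.2 × 89000 + 0.7 × 71000 = 2900 + 17800 + 49700 = 70400
EV(B) = 0.5 × 162000 + 0.5 × 62000 = 81000 + 31000 = 112000
EV(C) = 0.2 × 87000 + 0.4 × 160000 + 0.4 × 148000 = 17400 + 64000 + 59200 = 140600
Overall = 0.15 × 70400 + 0.3 × 112000 + 0.55 × 140600 = 10560 + 33600 + 77330 = 121490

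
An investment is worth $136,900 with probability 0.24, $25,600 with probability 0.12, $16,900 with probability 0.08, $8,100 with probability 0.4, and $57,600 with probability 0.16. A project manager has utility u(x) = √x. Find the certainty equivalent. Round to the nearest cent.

E[u] = 0.24·√136900 + 0.12·√25600 + 0.08·√16900 + 0.4·√8100 + 0.16·√57600 = 0.24·370 + 0.12·160 + 0.08·130 + 0.4·90 + 0.16·240 = 192.8
CE = (192.8)² = 37171.84

$37,171.84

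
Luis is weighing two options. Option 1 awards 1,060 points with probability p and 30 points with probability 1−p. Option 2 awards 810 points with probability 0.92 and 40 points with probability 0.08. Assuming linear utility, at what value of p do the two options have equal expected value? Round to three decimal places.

EV(Option 2) = 0.92 × 810 + 0.08 × 40 = 745.2 + 3.2 = 748.4
p·1060 + (1−p)·30 = 748.4
1030p + 30 = 748.4
p = (748.4 − 30) / 1030

p = 0.697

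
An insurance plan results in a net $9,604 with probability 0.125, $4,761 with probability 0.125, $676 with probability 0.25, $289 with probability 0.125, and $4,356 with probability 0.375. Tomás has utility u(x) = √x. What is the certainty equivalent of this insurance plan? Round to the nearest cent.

E[u] = 0.125·√9604 + 0.125·√4761 + 0.25·√676 + 0.125·√289 + 0.375·√4356 = 0.125·98 + 0.125·69 + 0.25·26 + 0.125·17 + 0.375·66 = 54.25
CE = (54.25)² = 2943.0625

$2,943.06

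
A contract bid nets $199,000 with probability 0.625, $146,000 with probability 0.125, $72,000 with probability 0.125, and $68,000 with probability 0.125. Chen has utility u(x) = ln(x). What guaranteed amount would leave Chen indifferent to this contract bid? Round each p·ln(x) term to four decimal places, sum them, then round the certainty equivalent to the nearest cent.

$147,428.71

E[u] = 0.625·ln(199000) + 0.125·ln(146000) + 0.125·ln(72000) + 0.125·ln(68000) = 7.6257 + 1.4864 + 1.3981 + 1.3909 = 11.9011
CE = e^11.9011 ≈ 147428.71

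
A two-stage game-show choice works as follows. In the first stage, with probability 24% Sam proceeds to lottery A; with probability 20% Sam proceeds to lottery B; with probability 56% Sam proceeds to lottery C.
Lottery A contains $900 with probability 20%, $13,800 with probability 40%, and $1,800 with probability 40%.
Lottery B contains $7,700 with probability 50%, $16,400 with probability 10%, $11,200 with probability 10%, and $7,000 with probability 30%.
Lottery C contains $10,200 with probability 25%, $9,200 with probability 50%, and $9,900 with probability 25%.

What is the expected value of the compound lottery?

$8,672.80

EV(A) = 0.2 × 900 + 0.4 × 13800 + 0.4 × 1800 = 180 + 5520 + 720 = 6420
EV(B) = 0.5 × 7700 + 0.1 × 16400 + 0.1 × 11200 + 0.3 × 7000 = 3850 + 1640 + 1120 + 2100 = 8710
EV(C) = 0.25 × 10200 + 0.5 × 9200 + 0.25 × 9900 = 2550 + 4600 + 2475 = 9625
Overall = 0.24 × 6420 + 0.2 × 8710 + 0.56 × 9625 = 1540.8 + 1742 + 5390 = 8672.8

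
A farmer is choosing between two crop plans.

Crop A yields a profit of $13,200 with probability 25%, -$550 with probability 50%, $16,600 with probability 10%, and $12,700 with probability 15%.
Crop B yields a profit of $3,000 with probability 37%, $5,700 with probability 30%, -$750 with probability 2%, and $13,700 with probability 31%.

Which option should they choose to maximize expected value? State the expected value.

Crop A = 0.25 × 13200 + 0.5 × (-550) + 0.1 × 16600 + 0.15 × 12700 = 3300 − 275 + 1660 + 1905 = 6590
Crop B = 0.37 × 3000 + 0.3 × 5700 + 0.02 × (-750) + 0.31 × 13700 = 1110 + 1710 − 15 + 4247 = 7052

Crop B ($7,052)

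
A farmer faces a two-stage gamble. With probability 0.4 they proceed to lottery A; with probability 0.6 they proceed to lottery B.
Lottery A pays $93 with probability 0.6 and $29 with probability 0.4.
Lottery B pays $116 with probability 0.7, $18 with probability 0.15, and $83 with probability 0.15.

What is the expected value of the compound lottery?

EV(A) = 0.6 × 93 + 0.4 × 29 = 55.8 + 11.6 = 67.4
EV(B) = 0.7 × 116 + 0.15 × 18 + 0.15 × 83 = 81.2 + 2.7 + 12.45 = 96.35
Overall = 0.4 × 67.4 + 0.6 × 96.35 = 26.96 + 57.81 = 84.77

$84.77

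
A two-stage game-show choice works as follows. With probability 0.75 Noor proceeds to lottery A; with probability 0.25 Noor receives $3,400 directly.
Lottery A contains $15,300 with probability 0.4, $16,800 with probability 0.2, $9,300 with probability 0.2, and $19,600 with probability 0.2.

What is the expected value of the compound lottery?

$12,295

EV(A) = 0.4 × 15300 + 0.2 × 16800 + 0.2 × 9300 + 0.2 × 19600 = 6120 + 3360 + 1860 + 3920 = 15260
Branch B: 3400 (certain)
Overall = 0.75 × 15260 + 0.25 × 3400 = 11445 + 850 = 12295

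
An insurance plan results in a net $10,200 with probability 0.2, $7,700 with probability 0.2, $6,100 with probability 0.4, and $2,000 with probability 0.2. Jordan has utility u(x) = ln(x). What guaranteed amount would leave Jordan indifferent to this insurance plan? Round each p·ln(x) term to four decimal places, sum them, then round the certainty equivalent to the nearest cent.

$5,666.91

E[u] = 0.2·ln(10200) + 0.2·ln(7700) + 0.4·ln(6100) + 0.2·ln(2000) = 1.8460 + 1.7898 + 3.4864 + 1.5202 = 8.6424
CE = e^8.6424 ≈ 5666.91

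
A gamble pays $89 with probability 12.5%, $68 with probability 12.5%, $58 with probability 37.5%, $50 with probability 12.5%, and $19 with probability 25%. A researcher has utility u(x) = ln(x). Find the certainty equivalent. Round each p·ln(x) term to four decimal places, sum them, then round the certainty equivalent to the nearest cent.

E[u] = 0.125·ln(89) + 0.125·ln(68) + 0.375·ln(58) + 0.125·ln(50) + 0.25·ln(19) = 0.5611 + 0.5274 + 1.5227 + 0.4890 + 0.7361 = 3.8363
CE = e^3.8363 ≈ 46.35

$46.35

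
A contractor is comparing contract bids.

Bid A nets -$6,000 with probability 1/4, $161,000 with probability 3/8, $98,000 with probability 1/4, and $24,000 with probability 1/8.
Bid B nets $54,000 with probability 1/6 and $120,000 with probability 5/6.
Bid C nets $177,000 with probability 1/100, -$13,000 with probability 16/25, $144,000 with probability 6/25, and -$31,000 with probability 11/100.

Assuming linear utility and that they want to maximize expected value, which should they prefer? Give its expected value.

Bid A = 1/4 × (-6000) + 3/8 × 161000 + 1/4 × 98000 + 1/8 × 24000 = -1500 + 60375 + 24500 + 3000 = 86375
Bid B = 1/6 × 54000 + 5/6 × 120000 = 9000 + 100000 = 109000
Bid C = 1/100 × 177000 + 16/25 × (-13000) + 6/25 × 144000 + 11/100 × (-31000) = 1770 − 8320 + 34560 − 3410 = 24600

Bid B ($109,000)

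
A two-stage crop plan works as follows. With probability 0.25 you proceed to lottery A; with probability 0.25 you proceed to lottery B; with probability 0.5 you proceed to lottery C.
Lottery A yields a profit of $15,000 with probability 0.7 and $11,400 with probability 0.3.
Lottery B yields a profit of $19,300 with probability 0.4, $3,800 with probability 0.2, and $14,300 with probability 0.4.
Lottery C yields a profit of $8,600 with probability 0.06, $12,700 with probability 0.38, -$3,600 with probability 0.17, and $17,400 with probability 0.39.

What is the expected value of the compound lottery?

$12,788

EV(A) = 0.7 × 15000 + 0.3 × 11400 = 10500 + 3420 = 13920
EV(B) = 0.4 × 19300 + 0.2 × 3800 + 0.4 × 14300 = 7720 + 760 + 5720 = 14200
EV(C) = 0.06 × 8600 + 0.38 × 12700 + 0.17 × (-3600) + 0.39 × 17400 = 516 + 4826 − 612 + 6786 = 11516
Overall = 0.25 × 13920 + 0.25 × 14200 + 0.5 × 11516 = 3480 + 3550 + 5758 = 12788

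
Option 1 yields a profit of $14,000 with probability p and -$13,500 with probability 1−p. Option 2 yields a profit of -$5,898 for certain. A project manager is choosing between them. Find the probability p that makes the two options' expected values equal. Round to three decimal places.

p·14000 + (1−p)·(-13500) = -5898
27500p − 13500 = -5898
p = (-5898 + 13500) / 27500

p = 0.276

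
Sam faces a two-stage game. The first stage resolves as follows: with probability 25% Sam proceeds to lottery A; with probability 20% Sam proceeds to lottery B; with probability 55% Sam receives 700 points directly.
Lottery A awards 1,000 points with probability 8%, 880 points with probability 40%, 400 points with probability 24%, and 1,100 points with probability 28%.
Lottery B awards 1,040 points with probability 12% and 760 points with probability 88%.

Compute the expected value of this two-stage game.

EV(A) = 0.08 × 1000 + 0.4 × 880 + 0.24 × 400 + 0.28 × 1100 = 80 + 352 + 96 + 308 = 836
EV(B) = 0.12 × 1040 + 0.88 × 760 = 124.8 + 668.8 = 793.6
Branch C: 700 (certain)
Overall = 0.25 × 836 + 0.2 × 793.6 + 0.55 × 700 = 209 + 158.72 + 385 = 752.72

752.72 points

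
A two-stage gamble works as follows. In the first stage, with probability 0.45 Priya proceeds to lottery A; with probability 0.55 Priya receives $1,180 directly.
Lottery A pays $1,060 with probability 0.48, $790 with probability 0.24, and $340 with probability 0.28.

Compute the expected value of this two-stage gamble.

EV(A) = 0.48 × 1060 + 0.24 × 790 + 0.28 × 340 = 508.8 + 189.6 + 95.2 = 793.6
Branch B: 1180 (certain)
Overall = 0.45 × 793.6 + 0.55 × 1180 = 357.12 + 649 = 1006.12

$1,006.12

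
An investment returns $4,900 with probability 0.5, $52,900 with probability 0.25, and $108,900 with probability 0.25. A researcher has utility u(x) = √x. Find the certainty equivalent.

$30,625

E[u] = 0.5·√4900 + 0.25·√52900 + 0.25·√108900 = 0.5·70 + 0.25·230 + 0.25·330 = 175
CE = (175)² = 30625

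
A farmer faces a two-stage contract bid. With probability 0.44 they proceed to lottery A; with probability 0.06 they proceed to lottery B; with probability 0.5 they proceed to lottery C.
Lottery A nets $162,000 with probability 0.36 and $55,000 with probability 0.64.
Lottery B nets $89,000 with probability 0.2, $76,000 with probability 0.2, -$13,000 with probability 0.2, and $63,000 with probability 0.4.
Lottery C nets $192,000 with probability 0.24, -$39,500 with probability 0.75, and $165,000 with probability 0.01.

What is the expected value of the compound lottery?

EV(A) = 0.36 × 162000 + 0.64 × 55000 = 58320 + 35200 = 93520
EV(B) = 0.2 × 89000 + 0.2 × 76000 + 0.2 × (-13000) + 0.4 × 63000 = 17800 + 15200 − 2600 + 25200 = 55600
EV(C) = 0.24 × 192000 + 0.75 × (-39500) + 0.01 × 165000 = 46080 − 29625 + 1650 = 18105
Overall = 0.44 × 93520 + 0.06 × 55600 + 0.5 × 18105 = 41148.8 + 3336 + 9052.5 = 53537.3

$53,537.30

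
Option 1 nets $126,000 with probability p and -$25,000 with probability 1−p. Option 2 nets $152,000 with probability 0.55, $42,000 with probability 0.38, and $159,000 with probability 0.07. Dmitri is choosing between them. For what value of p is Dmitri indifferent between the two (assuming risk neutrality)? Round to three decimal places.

p = 0.899

EV(Option 2) = 0.55 × 152000 + 0.38 × 42000 + 0.07 × 159000 = 83600 + 15960 + 11130 = 110690
p·126000 + (1−p)·(-25000) = 110690
151000p − 25000 = 110690
p = (110690 + 25000) / 151000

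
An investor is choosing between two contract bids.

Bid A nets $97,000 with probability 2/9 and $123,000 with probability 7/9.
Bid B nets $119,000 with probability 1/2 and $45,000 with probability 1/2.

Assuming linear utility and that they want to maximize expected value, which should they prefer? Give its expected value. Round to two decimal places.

Bid A = 2/9 × 97000 + 7/9 × 123000 = 21555.5556 + 95666.6667 = 117222.2222
Bid B = 1/2 × 119000 + 1/2 × 45000 = 59500 + 22500 = 82000

Bid A ($117,222.22)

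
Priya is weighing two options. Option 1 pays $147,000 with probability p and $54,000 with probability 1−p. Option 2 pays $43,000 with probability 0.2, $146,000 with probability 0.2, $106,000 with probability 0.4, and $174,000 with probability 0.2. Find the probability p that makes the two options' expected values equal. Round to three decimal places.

EV(Option 2) = 0.2 × 43000 + 0.2 × 146000 + 0.4 × 106000 + 0.2 × 174000 = 8600 + 29200 + 42400 + 34800 = 115000
p·147000 + (1−p)·54000 = 115000
93000p + 54000 = 115000
p = (115000 − 54000) / 93000

p = 0.656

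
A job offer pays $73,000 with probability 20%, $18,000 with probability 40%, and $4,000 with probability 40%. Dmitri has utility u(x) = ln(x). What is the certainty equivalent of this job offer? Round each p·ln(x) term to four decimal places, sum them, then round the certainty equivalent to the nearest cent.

$13,049.43

E[u] = 0.2·ln(73000) + 0.4·ln(18000) + 0.4·ln(4000) = 2.2396 + 3.9193 + 3.3176 = 9.4765
CE = e^9.4765 ≈ 13049.43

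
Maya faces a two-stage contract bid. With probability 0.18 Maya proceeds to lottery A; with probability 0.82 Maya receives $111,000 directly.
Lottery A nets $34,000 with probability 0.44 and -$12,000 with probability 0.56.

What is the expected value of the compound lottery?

EV(A) = 0.44 × 34000 + 0.56 × (-12000) = 14960 − 6720 = 8240
Branch B: 111000 (certain)
Overall = 0.18 × 8240 + 0.82 × 111000 = 1483.2 + 91020 = 92503.2

$92,503.20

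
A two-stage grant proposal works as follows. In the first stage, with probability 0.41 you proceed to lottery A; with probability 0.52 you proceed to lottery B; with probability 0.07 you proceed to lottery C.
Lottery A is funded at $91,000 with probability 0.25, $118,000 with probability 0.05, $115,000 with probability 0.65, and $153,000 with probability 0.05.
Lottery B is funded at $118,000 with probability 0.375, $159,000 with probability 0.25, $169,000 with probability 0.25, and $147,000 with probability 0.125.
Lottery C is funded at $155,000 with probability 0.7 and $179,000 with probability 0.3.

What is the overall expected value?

$132,089.50

EV(A) = 0.25 × 91000 + 0.05 × 118000 + 0.65 × 115000 + 0.05 × 153000 = 22750 + 5900 + 74750 + 7650 = 111050
EV(B) = 0.375 × 118000 + 0.25 × 159000 + 0.25 × 169000 + 0.125 × 147000 = 44250 + 39750 + 42250 + 18375 = 144625
EV(C) = 0.7 × 155000 + 0.3 × 179000 = 108500 + 53700 = 162200
Overall = 0.41 × 111050 + 0.52 × 144625 + 0.07 × 162200 = 45530.5 + 75205 + 11354 = 132089.5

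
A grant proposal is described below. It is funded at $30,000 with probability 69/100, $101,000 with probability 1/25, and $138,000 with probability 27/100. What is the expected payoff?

$62,000

EV = 69/100 × 30000 + 1/25 × 101000 + 27/100 × 138000 = 20700 + 4040 + 37260 = 62000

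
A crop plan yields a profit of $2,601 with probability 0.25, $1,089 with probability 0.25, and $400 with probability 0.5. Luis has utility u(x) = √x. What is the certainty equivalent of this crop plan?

$961

E[u] = 0.25·√2601 + 0.25·√1089 + 0.5·√400 = 0.25·51 + 0.25·33 + 0.5·20 = 31
CE = (31)² = 961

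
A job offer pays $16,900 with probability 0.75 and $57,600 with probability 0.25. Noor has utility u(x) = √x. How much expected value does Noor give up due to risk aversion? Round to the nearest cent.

$2,268.75

E[u] = 0.75·√16900 + 0.25·√57600 = 0.75·130 + 0.25·240 = 157.5
CE = (157.5)² = 24806.25
Risk premium = EV − CE = 27075 − 24806.25 = 2268.75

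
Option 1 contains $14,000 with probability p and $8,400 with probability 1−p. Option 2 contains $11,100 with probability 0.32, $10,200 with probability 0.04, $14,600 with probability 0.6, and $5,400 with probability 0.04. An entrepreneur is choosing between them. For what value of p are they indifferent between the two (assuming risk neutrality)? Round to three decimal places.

EV(Option 2) = 0.32 × 11100 + 0.04 × 10200 + 0.6 × 14600 + 0.04 × 5400 = 3552 + 408 + 8760 + 216 = 12936
p·14000 + (1−p)·8400 = 12936
5600p + 8400 = 12936
p = (12936 − 8400) / 5600

p = 0.810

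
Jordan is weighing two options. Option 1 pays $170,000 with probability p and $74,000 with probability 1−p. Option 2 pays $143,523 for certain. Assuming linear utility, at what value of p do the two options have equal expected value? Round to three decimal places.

p = 0.724

p·170000 + (1−p)·74000 = 143523
96000p + 74000 = 143523
p = (143523 − 74000) / 96000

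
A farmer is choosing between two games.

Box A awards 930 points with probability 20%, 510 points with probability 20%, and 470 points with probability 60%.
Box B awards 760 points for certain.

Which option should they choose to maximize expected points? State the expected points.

Box B (760 points)

Box A = 0.2 × 930 + 0.2 × 510 + 0.6 × 470 = 186 + 102 + 282 = 570
Box B: 760 (certain)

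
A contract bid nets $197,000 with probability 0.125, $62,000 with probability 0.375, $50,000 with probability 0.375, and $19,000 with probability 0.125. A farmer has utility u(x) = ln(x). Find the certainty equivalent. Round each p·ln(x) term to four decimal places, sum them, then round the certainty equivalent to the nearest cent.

E[u] = 0.125·ln(197000) + 0.375·ln(62000) + 0.375·ln(50000) + 0.125·ln(19000) = 1.5239 + 4.1381 + 4.0574 + 1.2315 = 10.9509
CE = e^10.9509 ≈ 57005.33

$57,005.33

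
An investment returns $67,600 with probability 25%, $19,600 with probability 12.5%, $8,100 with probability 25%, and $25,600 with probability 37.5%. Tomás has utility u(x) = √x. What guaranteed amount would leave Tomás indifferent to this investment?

$27,225

E[u] = 0.25·√67600 + 0.125·√19600 + 0.25·√8100 + 0.375·√25600 = 0.25·260 + 0.125·140 + 0.25·90 + 0.375·160 = 165
CE = (165)² = 27225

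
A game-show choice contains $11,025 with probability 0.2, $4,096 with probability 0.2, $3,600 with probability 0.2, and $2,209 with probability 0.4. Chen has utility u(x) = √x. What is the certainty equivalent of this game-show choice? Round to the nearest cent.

E[u] = 0.2·√11025 + 0.2·√4096 + 0.2·√3600 + 0.4·√2209 = 0.2·105 + 0.2·64 + 0.2·60 + 0.4·47 = 64.6
CE = (64.6)² = 4173.16

$4,173.16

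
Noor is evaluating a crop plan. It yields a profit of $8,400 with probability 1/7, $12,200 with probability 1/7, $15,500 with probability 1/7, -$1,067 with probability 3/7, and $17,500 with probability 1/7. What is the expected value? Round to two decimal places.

$7,199.86

EV = 1/7 × 8400 + 1/7 × 12200 + 1/7 × 15500 + 3/7 × (-1067) + 1/7 × 17500 = 1200 + 1742.8571 + 2214.2857 − 457.2857 + 2500 = 7199.8571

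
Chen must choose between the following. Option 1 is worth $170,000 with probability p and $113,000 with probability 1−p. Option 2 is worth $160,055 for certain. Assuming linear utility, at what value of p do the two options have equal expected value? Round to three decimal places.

p = 0.826

p·170000 + (1−p)·113000 = 160055
57000p + 113000 = 160055
p = (160055 − 113000) / 57000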